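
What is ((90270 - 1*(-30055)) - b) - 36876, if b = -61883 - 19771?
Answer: 165103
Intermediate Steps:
b = -81654
((90270 - 1*(-30055)) - b) - 36876 = ((90270 - 1*(-30055)) - 1*(-81654)) - 36876 = ((90270 + 30055) + 81654) - 36876 = (120325 + 81654) - 36876 = 201979 - 36876 = 165103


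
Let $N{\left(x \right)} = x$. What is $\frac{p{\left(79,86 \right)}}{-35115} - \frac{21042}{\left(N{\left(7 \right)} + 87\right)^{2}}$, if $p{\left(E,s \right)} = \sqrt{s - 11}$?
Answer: $- \frac{10521}{4418} - \frac{\sqrt{3}}{7023} \approx -2.3816$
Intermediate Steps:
$p{\left(E,s \right)} = \sqrt{-11 + s}$
$\frac{p{\left(79,86 \right)}}{-35115} - \frac{21042}{\left(N{\left(7 \right)} + 87\right)^{2}} = \frac{\sqrt{-11 + 86}}{-35115} - \frac{21042}{\left(7 + 87\right)^{2}} = \sqrt{75} \left(- \frac{1}{35115}\right) - \frac{21042}{94^{2}} = 5 \sqrt{3} \left(- \frac{1}{35115}\right) - \frac{21042}{8836} = - \frac{\sqrt{3}}{7023} - \frac{10521}{4418} = - \frac{10521}{4418} - \frac{\sqrt{3}}{7023}$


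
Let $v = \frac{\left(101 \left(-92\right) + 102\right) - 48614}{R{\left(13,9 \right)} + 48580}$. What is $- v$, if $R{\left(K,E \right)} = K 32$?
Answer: $\frac{4817}{4083} \approx 1.1798$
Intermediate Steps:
$R{\left(K,E \right)} = 32 K$
$v = - \frac{4817}{4083}$ ($v = \frac{\left(101 \left(-92\right) + 102\right) - 48614}{32 \cdot 13 + 48580} = \frac{\left(-9292 + 102\right) - 48614}{416 + 48580} = \frac{-9190 - 48614}{48996} = \left(-57804\right) \frac{1}{48996} = - \frac{4817}{4083} \approx -1.1798$)
$- v = \left(-1\right) \left(- \frac{4817}{4083}\right) = \frac{4817}{4083}$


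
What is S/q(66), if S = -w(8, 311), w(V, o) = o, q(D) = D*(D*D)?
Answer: -311/287496 ≈ -0.0010818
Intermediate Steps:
q(D) = D**3 (q(D) = D*D**2 = D**3)
S = -311 (S = -1*311 = -311)
S/q(66) = -311/(66**3) = -311/287496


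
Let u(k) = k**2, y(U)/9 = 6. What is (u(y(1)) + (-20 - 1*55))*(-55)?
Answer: -156255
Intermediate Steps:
y(U) = 54 (y(U) = 9*6 = 54)
(u(y(1)) + (-20 - 1*55))*(-55) = (54**2 + (-20 - 1*55))*(-55) = (2916 + (-20 - 55))*(-55) = (2916 - 75)*(-55) = 2841*(-55) = -156255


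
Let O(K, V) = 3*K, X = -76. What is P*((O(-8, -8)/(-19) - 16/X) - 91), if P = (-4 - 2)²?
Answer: -61236/19 ≈ -3222.9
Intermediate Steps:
P = 36 (P = (-6)² = 36)
P*((O(-8, -8)/(-19) - 16/X) - 91) = 36*(((3*(-8))/(-19) - 16/(-76)) - 91) = 36*((-24*(-1/19) - 16*(-1/76)) - 91) = 36*((24/19 + 4/19) - 91) = 36*(28/19 - 91) = 36*(-1701/19) = -61236/19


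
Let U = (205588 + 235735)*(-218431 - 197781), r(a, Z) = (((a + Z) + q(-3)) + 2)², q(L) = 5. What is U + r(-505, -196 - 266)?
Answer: -183683006876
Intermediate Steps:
r(a, Z) = (7 + Z + a)² (r(a, Z) = (((a + Z) + 5) + 2)² = (((Z + a) + 5) + 2)² = ((5 + Z + a) + 2)² = (7 + Z + a)²)
U = -183683928476 (U = 441323*(-416212) = -183683928476)
U + r(-505, -196 - 266) = -183683928476 + (7 + (-196 - 266) - 505)² = -183683928476 + (7 - 462 - 505)² = -183683928476 + (-960)² = -183683928476 + 921600 = -183683006876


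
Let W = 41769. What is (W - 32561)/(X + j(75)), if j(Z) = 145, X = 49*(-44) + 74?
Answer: -9208/1937 ≈ -4.7537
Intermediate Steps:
X = -2082 (X = -2156 + 74 = -2082)
(W - 32561)/(X + j(75)) = (41769 - 32561)/(-2082 + 145) = 9208/(-1937) = 9208*(-1/1937) = -9208/1937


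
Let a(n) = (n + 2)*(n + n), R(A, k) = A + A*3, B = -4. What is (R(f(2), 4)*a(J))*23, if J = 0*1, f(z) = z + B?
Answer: 0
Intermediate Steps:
f(z) = -4 + z (f(z) = z - 4 = -4 + z)
R(A, k) = 4*A (R(A, k) = A + 3*A = 4*A)
J = 0
a(n) = 2*n*(2 + n) (a(n) = (2 + n)*(2*n) = 2*n*(2 + n))
(R(f(2), 4)*a(J))*23 = ((4*(-4 + 2))*(2*0*(2 + 0)))*23 = ((4*(-2))*(2*0*2))*23 = -8*0*23 = 0*23 = 0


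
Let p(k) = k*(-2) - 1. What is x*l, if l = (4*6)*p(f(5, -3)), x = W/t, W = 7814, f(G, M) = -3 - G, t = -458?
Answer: -1406520/229 ≈ -6142.0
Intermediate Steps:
p(k) = -1 - 2*k (p(k) = -2*k - 1 = -1 - 2*k)
x = -3907/229 (x = 7814/(-458) = 7814*(-1/458) = -3907/229 ≈ -17.061)
l = 360 (l = (4*6)*(-1 - 2*(-3 - 1*5)) = 24*(-1 - 2*(-3 - 5)) = 24*(-1 - 2*(-8)) = 24*(-1 + 16) = 24*15 = 360)
x*l = -3907/229*360 = -1406520/229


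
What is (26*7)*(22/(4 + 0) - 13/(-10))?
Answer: 6188/5 ≈ 1237.6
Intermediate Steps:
(26*7)*(22/(4 + 0) - 13/(-10)) = 182*(22/4 - 13*(-⅒)) = 182*(22*(¼) + 13/10) = 182*(11/2 + 13/10) = 182*(34/5) = 6188/5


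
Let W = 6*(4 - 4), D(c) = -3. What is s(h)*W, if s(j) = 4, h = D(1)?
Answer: 0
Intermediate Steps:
h = -3
W = 0 (W = 6*0 = 0)
s(h)*W = 4*0 = 0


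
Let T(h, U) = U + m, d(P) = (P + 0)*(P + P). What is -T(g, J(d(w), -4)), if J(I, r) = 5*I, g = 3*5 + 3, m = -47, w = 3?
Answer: -43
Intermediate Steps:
g = 18 (g = 15 + 3 = 18)
d(P) = 2*P² (d(P) = P*(2*P) = 2*P²)
T(h, U) = -47 + U (T(h, U) = U - 47 = -47 + U)
-T(g, J(d(w), -4)) = -(-47 + 5*(2*3²)) = -(-47 + 5*(2*9)) = -(-47 + 5*18) = -(-47 + 90) = -1*43 = -43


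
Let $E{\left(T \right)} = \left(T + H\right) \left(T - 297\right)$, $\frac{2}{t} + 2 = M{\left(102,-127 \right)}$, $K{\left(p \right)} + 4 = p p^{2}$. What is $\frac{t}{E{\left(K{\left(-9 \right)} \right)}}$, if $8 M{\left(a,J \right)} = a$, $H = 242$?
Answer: $\frac{4}{10873195} \approx 3.6788 \cdot 10^{-7}$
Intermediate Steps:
$K{\left(p \right)} = -4 + p^{3}$ ($K{\left(p \right)} = -4 + p p^{2} = -4 + p^{3}$)
$M{\left(a,J \right)} = \frac{a}{8}$
$t = \frac{8}{43}$ ($t = \frac{2}{-2 + \frac{1}{8} \cdot 102} = \frac{2}{-2 + \frac{51}{4}} = \frac{2}{\frac{43}{4}} = 2 \cdot \frac{4}{43} = \frac{8}{43} \approx 0.18605$)
$E{\left(T \right)} = \left(-297 + T\right) \left(242 + T\right)$ ($E{\left(T \right)} = \left(T + 242\right) \left(T - 297\right) = \left(242 + T\right) \left(-297 + T\right) = \left(-297 + T\right) \left(242 + T\right)$)
$\frac{t}{E{\left(K{\left(-9 \right)} \right)}} = \frac{8}{43 \left(-71874 + \left(-4 + \left(-9\right)^{3}\right)^{2} - 55 \left(-4 + \left(-9\right)^{3}\right)\right)} = \frac{8}{43 \left(-71874 + \left(-4 - 729\right)^{2} - 55 \left(-4 - 729\right)\right)} = \frac{8}{43 \left(-71874 + \left(-733\right)^{2} - -40315\right)} = \frac{8}{43 \left(-71874 + 537289 + 40315\right)} = \frac{8}{43 \cdot 505730} = \frac{8}{43} \cdot \frac{1}{505730} = \frac{4}{10873195}$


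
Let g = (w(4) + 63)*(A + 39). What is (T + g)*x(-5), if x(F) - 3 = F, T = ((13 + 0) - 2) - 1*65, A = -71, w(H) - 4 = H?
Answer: 4652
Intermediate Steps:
w(H) = 4 + H
T = -54 (T = (13 - 2) - 65 = 11 - 65 = -54)
x(F) = 3 + F
g = -2272 (g = ((4 + 4) + 63)*(-71 + 39) = (8 + 63)*(-32) = 71*(-32) = -2272)
(T + g)*x(-5) = (-54 - 2272)*(3 - 5) = -2326*(-2) = 4652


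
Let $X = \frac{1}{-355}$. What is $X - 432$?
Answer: $- \frac{153361}{355} \approx -432.0$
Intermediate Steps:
$X = - \frac{1}{355} \approx -0.0028169$
$X - 432 = - \frac{1}{355} - 432 = - \frac{153361}{355}$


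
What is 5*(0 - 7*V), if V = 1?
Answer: -35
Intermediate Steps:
5*(0 - 7*V) = 5*(0 - 7*1) = 5*(0 - 7) = 5*(-7) = -35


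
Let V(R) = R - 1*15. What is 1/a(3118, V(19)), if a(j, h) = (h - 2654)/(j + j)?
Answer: -3118/1325 ≈ -2.3532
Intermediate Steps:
V(R) = -15 + R (V(R) = R - 15 = -15 + R)
a(j, h) = (-2654 + h)/(2*j) (a(j, h) = (-2654 + h)/((2*j)) = (-2654 + h)*(1/(2*j)) = (-2654 + h)/(2*j))
1/a(3118, V(19)) = 1/((½)*(-2654 + (-15 + 19))/3118) = 1/((½)*(1/3118)*(-2654 + 4)) = 1/((½)*(1/3118)*(-2650)) = 1/(-1325/3118) = -3118/1325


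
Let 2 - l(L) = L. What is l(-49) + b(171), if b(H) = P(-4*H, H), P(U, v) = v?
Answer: 222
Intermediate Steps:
b(H) = H
l(L) = 2 - L
l(-49) + b(171) = (2 - 1*(-49)) + 171 = (2 + 49) + 171 = 51 + 171 = 222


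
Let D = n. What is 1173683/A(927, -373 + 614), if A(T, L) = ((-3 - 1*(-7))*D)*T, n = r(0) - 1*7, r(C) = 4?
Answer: -1173683/11124 ≈ -105.51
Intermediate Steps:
n = -3 (n = 4 - 1*7 = 4 - 7 = -3)
D = -3
A(T, L) = -12*T (A(T, L) = ((-3 - 1*(-7))*(-3))*T = ((-3 + 7)*(-3))*T = (4*(-3))*T = -12*T)
1173683/A(927, -373 + 614) = 1173683/((-12*927)) = 1173683/(-11124) = 1173683*(-1/11124) = -1173683/11124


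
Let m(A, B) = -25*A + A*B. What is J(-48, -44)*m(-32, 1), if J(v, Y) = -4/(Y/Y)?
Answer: -3072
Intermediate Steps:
J(v, Y) = -4 (J(v, Y) = -4/1 = -4*1 = -4)
J(-48, -44)*m(-32, 1) = -(-128)*(-25 + 1) = -(-128)*(-24) = -4*768 = -3072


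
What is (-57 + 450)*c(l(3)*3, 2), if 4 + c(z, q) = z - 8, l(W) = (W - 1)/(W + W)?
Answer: -4323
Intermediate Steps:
l(W) = (-1 + W)/(2*W) (l(W) = (-1 + W)/((2*W)) = (-1 + W)*(1/(2*W)) = (-1 + W)/(2*W))
c(z, q) = -12 + z (c(z, q) = -4 + (z - 8) = -4 + (-8 + z) = -12 + z)
(-57 + 450)*c(l(3)*3, 2) = (-57 + 450)*(-12 + ((½)*(-1 + 3)/3)*3) = 393*(-12 + ((½)*(⅓)*2)*3) = 393*(-12 + (⅓)*3) = 393*(-12 + 1) = 393*(-11) = -4323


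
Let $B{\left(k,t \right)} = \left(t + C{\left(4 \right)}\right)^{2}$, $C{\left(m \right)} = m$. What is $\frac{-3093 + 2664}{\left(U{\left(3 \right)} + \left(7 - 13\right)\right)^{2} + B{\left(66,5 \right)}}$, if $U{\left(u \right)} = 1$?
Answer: $- \frac{429}{106} \approx -4.0472$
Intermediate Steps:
$B{\left(k,t \right)} = \left(4 + t\right)^{2}$ ($B{\left(k,t \right)} = \left(t + 4\right)^{2} = \left(4 + t\right)^{2}$)
$\frac{-3093 + 2664}{\left(U{\left(3 \right)} + \left(7 - 13\right)\right)^{2} + B{\left(66,5 \right)}} = \frac{-3093 + 2664}{\left(1 + \left(7 - 13\right)\right)^{2} + \left(4 + 5\right)^{2}} = - \frac{429}{\left(1 - 6\right)^{2} + 9^{2}} = - \frac{429}{\left(-5\right)^{2} + 81} = - \frac{429}{25 + 81} = - \frac{429}{106}$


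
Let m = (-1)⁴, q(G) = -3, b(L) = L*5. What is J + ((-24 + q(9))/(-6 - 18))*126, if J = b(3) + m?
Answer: 631/4 ≈ 157.75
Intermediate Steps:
b(L) = 5*L
m = 1
J = 16 (J = 5*3 + 1 = 15 + 1 = 16)
J + ((-24 + q(9))/(-6 - 18))*126 = 16 + ((-24 - 3)/(-6 - 18))*126 = 16 - 27/(-24)*126 = 16 - 27*(-1/24)*126 = 16 + (9/8)*126 = 16 + 567/4 = 631/4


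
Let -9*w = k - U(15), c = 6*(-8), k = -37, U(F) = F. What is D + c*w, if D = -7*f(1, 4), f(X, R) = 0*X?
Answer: -832/3 ≈ -277.33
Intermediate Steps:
f(X, R) = 0
c = -48
w = 52/9 (w = -(-37 - 1*15)/9 = -(-37 - 15)/9 = -⅑*(-52) = 52/9 ≈ 5.7778)
D = 0 (D = -7*0 = 0)
D + c*w = 0 - 48*52/9 = 0 - 832/3 = -832/3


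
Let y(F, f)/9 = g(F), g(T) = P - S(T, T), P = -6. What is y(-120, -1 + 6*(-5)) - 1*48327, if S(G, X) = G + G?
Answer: -46221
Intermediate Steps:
S(G, X) = 2*G
g(T) = -6 - 2*T
y(F, f) = -54 - 18*F (y(F, f) = 9*(-6 - 2*F) = -54 - 18*F)
y(-120, -1 + 6*(-5)) - 1*48327 = (-54 - 18*(-120)) - 1*48327 = (-54 + 2160) - 48327 = 2106 - 48327 = -46221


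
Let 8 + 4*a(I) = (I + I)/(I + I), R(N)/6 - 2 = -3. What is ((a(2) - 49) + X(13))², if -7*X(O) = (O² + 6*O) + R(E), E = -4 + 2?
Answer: 5688225/784 ≈ 7255.4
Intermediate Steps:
E = -2
R(N) = -6 (R(N) = 12 + 6*(-3) = 12 - 18 = -6)
a(I) = -7/4 (a(I) = -2 + ((I + I)/(I + I))/4 = -2 + ((2*I)/((2*I)))/4 = -2 + ((2*I)*(1/(2*I)))/4 = -2 + (¼)*1 = -2 + ¼ = -7/4)
X(O) = 6/7 - 6*O/7 - O²/7 (X(O) = -((O² + 6*O) - 6)/7 = -(-6 + O² + 6*O)/7 = 6/7 - 6*O/7 - O²/7)
((a(2) - 49) + X(13))² = ((-7/4 - 49) + (6/7 - 6/7*13 - ⅐*13²))² = (-203/4 + (6/7 - 78/7 - ⅐*169))² = (-203/4 + (6/7 - 78/7 - 169/7))² = (-203/4 - 241/7)² = (-2385/28)² = 5688225/784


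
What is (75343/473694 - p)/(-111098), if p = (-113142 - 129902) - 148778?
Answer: -185603805811/52626456012 ≈ -3.5268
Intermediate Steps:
p = -391822 (p = -243044 - 148778 = -391822)
(75343/473694 - p)/(-111098) = (75343/473694 - 1*(-391822))/(-111098) = (75343*(1/473694) + 391822)*(-1/111098) = (75343/473694 + 391822)*(-1/111098) = (185603805811/473694)*(-1/111098) = -185603805811/52626456012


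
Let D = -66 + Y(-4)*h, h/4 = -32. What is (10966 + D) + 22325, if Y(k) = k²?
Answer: 31177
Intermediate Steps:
h = -128 (h = 4*(-32) = -128)
D = -2114 (D = -66 + (-4)²*(-128) = -66 + 16*(-128) = -66 - 2048 = -2114)
(10966 + D) + 22325 = (10966 - 2114) + 22325 = 8852 + 22325 = 31177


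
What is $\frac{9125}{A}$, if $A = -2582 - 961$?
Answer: $- \frac{9125}{3543} \approx -2.5755$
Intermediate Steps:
$A = -3543$ ($A = -2582 - 961 = -3543$)
$\frac{9125}{A} = \frac{9125}{-3543} = 9125 \left(- \frac{1}{3543}\right) = - \frac{9125}{3543}$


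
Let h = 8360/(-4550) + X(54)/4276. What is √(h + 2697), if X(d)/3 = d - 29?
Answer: √2550503940430355/972790 ≈ 51.915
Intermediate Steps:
X(d) = -87 + 3*d (X(d) = 3*(d - 29) = 3*(-29 + d) = -87 + 3*d)
h = -3540611/1945580 (h = 8360/(-4550) + (-87 + 3*54)/4276 = 8360*(-1/4550) + (-87 + 162)*(1/4276) = -836/455 + 75*(1/4276) = -836/455 + 75/4276 = -3540611/1945580 ≈ -1.8198)
√(h + 2697) = √(-3540611/1945580 + 2697) = √(5243688649/1945580) = √2550503940430355/972790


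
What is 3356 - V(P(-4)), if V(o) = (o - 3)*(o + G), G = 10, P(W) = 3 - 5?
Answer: 3396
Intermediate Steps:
P(W) = -2
V(o) = (-3 + o)*(10 + o) (V(o) = (o - 3)*(o + 10) = (-3 + o)*(10 + o))
3356 - V(P(-4)) = 3356 - (-30 + (-2)² + 7*(-2)) = 3356 - (-30 + 4 - 14) = 3356 - 1*(-40) = 3356 + 40 = 3396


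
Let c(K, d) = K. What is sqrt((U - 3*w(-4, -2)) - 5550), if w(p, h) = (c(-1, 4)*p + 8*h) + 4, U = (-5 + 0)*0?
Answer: 3*I*sqrt(614) ≈ 74.337*I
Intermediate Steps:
U = 0 (U = -5*0 = 0)
w(p, h) = 4 - p + 8*h (w(p, h) = (-p + 8*h) + 4 = 4 - p + 8*h)
sqrt((U - 3*w(-4, -2)) - 5550) = sqrt((0 - 3*(4 - 1*(-4) + 8*(-2))) - 5550) = sqrt((0 - 3*(4 + 4 - 16)) - 5550) = sqrt((0 - 3*(-8)) - 5550) = sqrt((0 + 24) - 5550) = sqrt(24 - 5550) = sqrt(-5526) = 3*I*sqrt(614)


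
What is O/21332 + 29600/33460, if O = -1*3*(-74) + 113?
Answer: 32131815/35688436 ≈ 0.90034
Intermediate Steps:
O = 335 (O = -3*(-74) + 113 = 222 + 113 = 335)
O/21332 + 29600/33460 = 335/21332 + 29600/33460 = 335*(1/21332) + 29600*(1/33460) = 335/21332 + 1480/1673 = 32131815/35688436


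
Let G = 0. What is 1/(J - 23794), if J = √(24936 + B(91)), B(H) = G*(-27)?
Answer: -11897/283064750 - √6234/283064750 ≈ -4.2308e-5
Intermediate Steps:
B(H) = 0 (B(H) = 0*(-27) = 0)
J = 2*√6234 (J = √(24936 + 0) = √24936 = 2*√6234 ≈ 157.91)
1/(J - 23794) = 1/(2*√6234 - 23794) = 1/(-23794 + 2*√6234)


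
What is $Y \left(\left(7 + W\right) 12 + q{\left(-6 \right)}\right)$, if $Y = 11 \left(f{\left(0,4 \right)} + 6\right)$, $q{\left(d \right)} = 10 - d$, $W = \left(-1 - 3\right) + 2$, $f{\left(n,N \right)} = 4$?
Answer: $8360$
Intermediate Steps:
$W = -2$ ($W = -4 + 2 = -2$)
$Y = 110$ ($Y = 11 \left(4 + 6\right) = 11 \cdot 10 = 110$)
$Y \left(\left(7 + W\right) 12 + q{\left(-6 \right)}\right) = 110 \left(\left(7 - 2\right) 12 + \left(10 - -6\right)\right) = 110 \left(5 \cdot 12 + \left(10 + 6\right)\right) = 110 \left(60 + 16\right) = 110 \cdot 76 = 8360$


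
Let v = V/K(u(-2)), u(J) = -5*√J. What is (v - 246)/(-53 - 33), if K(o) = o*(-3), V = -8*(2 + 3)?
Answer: 123/43 - 2*I*√2/129 ≈ 2.8605 - 0.021926*I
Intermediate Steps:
V = -40 (V = -8*5 = -40)
K(o) = -3*o
v = 4*I*√2/3 (v = -40*(-I*√2/30) = -(-4)*I*√2/3 = 4*I*√2/3 ≈ 1.8856*I)
(v - 246)/(-53 - 33) = (4*I*√2/3 - 246)/(-53 - 33) = (-246 + 4*I*√2/3)/(-86) = (-246 + 4*I*√2/3)*(-1/86) = 123/43 - 2*I*√2/129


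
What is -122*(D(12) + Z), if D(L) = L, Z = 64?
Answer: -9272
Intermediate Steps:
-122*(D(12) + Z) = -122*(12 + 64) = -122*76 = -9272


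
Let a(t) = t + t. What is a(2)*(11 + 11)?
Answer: 88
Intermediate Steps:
a(t) = 2*t
a(2)*(11 + 11) = (2*2)*(11 + 11) = 4*22 = 88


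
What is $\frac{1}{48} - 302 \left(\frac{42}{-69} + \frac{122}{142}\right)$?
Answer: $- \frac{5927231}{78384} \approx -75.618$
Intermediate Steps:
$\frac{1}{48} - 302 \left(\frac{42}{-69} + \frac{122}{142}\right) = \frac{1}{48} - 302 \left(42 \left(- \frac{1}{69}\right) + 122 \cdot \frac{1}{142}\right) = \frac{1}{48} - 302 \left(- \frac{14}{23} + \frac{61}{71}\right) = \frac{1}{48} - \frac{123518}{1633} = - \frac{5927231}{78384}$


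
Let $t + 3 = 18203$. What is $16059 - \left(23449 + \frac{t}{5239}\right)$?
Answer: $- \frac{2979570}{403} \approx -7393.5$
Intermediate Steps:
$t = 18200$ ($t = -3 + 18203 = 18200$)
$16059 - \left(23449 + \frac{t}{5239}\right) = 16059 - \left(23449 + \frac{18200}{5239}\right) = 16059 - \left(23449 + 18200 \cdot \frac{1}{5239}\right) = 16059 - \left(23449 + \frac{1400}{403}\right) = 16059 - \frac{9451347}{403} = - \frac{2979570}{403}$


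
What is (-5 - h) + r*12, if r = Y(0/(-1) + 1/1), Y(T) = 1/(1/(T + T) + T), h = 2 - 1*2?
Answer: 3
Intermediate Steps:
h = 0 (h = 2 - 2 = 0)
Y(T) = 1/(T + 1/(2*T)) (Y(T) = 1/(1/(2*T) + T) = 1/(T + 1/(2*T)))
r = 2/3 (r = 2*(0/(-1) + 1/1)/(1 + 2*(0/(-1) + 1/1)**2) = 2*(0*(-1) + 1*1)/(1 + 2*(0*(-1) + 1*1)**2) = 2*(0 + 1)/(1 + 2*(0 + 1)**2) = 2*1/(1 + 2*1**2) = 2*1/(1 + 2*1) = 2*1/(1 + 2) = 2*1/3 = 2*1*(1/3) = 2/3 ≈ 0.66667)
(-5 - h) + r*12 = (-5 - 1*0) + (2/3)*12 = (-5 + 0) + 8 = -5 + 8 = 3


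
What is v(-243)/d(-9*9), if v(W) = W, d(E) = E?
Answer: 3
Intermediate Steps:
v(-243)/d(-9*9) = -243/((-9*9)) = -243/(-81) = -243*(-1/81) = 3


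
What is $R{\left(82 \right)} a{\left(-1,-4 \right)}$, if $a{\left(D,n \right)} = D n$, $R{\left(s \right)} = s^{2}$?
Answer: $26896$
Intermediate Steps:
$R{\left(82 \right)} a{\left(-1,-4 \right)} = 82^{2} \left(\left(-1\right) \left(-4\right)\right) = 6724 \cdot 4 = 26896$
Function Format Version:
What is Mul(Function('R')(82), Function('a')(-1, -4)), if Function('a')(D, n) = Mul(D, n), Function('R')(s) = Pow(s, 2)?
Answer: 26896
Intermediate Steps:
Mul(Function('R')(82), Function('a')(-1, -4)) = Mul(Pow(82, 2), Mul(-1, -4)) = Mul(6724, 4) = 26896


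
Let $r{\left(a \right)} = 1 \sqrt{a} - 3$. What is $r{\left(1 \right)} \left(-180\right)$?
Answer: $360$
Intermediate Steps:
$r{\left(a \right)} = -3 + \sqrt{a}$ ($r{\left(a \right)} = \sqrt{a} - 3 = -3 + \sqrt{a}$)
$r{\left(1 \right)} \left(-180\right) = \left(-3 + \sqrt{1}\right) \left(-180\right) = \left(-3 + 1\right) \left(-180\right) = \left(-2\right) \left(-180\right) = 360$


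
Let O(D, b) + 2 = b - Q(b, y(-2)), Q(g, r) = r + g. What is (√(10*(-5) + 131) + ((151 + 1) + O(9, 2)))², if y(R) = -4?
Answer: 26569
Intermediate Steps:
Q(g, r) = g + r
O(D, b) = 2 (O(D, b) = -2 + (b - (b - 4)) = -2 + (b - (-4 + b)) = -2 + (b + (4 - b)) = -2 + 4 = 2)
(√(10*(-5) + 131) + ((151 + 1) + O(9, 2)))² = (√(10*(-5) + 131) + ((151 + 1) + 2))² = (√(-50 + 131) + (152 + 2))² = (√81 + 154)² = (9 + 154)² = 163² = 26569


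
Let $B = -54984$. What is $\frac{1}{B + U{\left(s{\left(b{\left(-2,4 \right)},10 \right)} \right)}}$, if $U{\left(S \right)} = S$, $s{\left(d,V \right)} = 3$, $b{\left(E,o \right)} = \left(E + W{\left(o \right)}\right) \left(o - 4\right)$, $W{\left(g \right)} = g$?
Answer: $- \frac{1}{54981} \approx -1.8188 \cdot 10^{-5}$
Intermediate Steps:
$b{\left(E,o \right)} = \left(-4 + o\right) \left(E + o\right)$ ($b{\left(E,o \right)} = \left(E + o\right) \left(o - 4\right) = \left(E + o\right) \left(-4 + o\right) = \left(-4 + o\right) \left(E + o\right)$)
$\frac{1}{B + U{\left(s{\left(b{\left(-2,4 \right)},10 \right)} \right)}} = \frac{1}{-54984 + 3} = \frac{1}{-54981} = - \frac{1}{54981}$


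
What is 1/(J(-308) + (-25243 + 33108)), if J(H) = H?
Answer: 1/7557 ≈ 0.00013233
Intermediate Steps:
1/(J(-308) + (-25243 + 33108)) = 1/(-308 + (-25243 + 33108)) = 1/(-308 + 7865) = 1/7557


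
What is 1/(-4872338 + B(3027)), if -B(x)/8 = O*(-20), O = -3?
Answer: -1/4872818 ≈ -2.0522e-7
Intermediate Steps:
B(x) = -480 (B(x) = -(-24)*(-20) = -8*60 = -480)
1/(-4872338 + B(3027)) = 1/(-4872338 - 480) = 1/(-4872818) = -1/4872818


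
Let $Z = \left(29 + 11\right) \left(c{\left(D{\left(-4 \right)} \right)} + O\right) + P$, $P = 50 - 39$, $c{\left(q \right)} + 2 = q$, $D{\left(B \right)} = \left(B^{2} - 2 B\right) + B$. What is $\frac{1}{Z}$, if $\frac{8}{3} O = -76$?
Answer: $- \frac{1}{409} \approx -0.002445$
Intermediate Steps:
$D{\left(B \right)} = B^{2} - B$
$c{\left(q \right)} = -2 + q$
$O = - \frac{57}{2}$ ($O = \frac{3}{8} \left(-76\right) = - \frac{57}{2} \approx -28.5$)
$P = 11$
$Z = -409$ ($Z = \left(29 + 11\right) \left(\left(-2 - 4 \left(-1 - 4\right)\right) - \frac{57}{2}\right) + 11 = 40 \left(\left(-2 - -20\right) - \frac{57}{2}\right) + 11 = 40 \left(\left(-2 + 20\right) - \frac{57}{2}\right) + 11 = 40 \left(18 - \frac{57}{2}\right) + 11 = 40 \left(- \frac{21}{2}\right) + 11 = -420 + 11 = -409$)
$\frac{1}{Z} = \frac{1}{-409} = - \frac{1}{409}$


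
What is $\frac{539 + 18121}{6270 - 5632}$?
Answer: $\frac{9330}{319} \approx 29.248$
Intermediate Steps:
$\frac{539 + 18121}{6270 - 5632} = \frac{18660}{638} = 18660 \cdot \frac{1}{638} = \frac{9330}{319}$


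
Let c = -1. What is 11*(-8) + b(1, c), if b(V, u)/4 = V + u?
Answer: -88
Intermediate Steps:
b(V, u) = 4*V + 4*u (b(V, u) = 4*(V + u) = 4*V + 4*u)
11*(-8) + b(1, c) = 11*(-8) + (4*1 + 4*(-1)) = -88 + (4 - 4) = -88 + 0 = -88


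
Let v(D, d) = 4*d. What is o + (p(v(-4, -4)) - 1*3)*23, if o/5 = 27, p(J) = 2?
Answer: 112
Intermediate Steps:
o = 135 (o = 5*27 = 135)
o + (p(v(-4, -4)) - 1*3)*23 = 135 + (2 - 1*3)*23 = 135 + (2 - 3)*23 = 135 - 1*23 = 135 - 23 = 112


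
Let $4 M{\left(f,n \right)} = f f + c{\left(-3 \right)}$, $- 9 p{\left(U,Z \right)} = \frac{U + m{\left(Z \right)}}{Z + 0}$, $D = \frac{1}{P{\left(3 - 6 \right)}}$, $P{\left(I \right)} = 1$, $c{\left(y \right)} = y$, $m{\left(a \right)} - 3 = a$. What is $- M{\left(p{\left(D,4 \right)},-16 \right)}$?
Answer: $\frac{239}{324} \approx 0.73765$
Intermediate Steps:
$m{\left(a \right)} = 3 + a$
$D = 1$ ($D = 1^{-1} = 1$)
$p{\left(U,Z \right)} = - \frac{3 + U + Z}{9 Z}$ ($p{\left(U,Z \right)} = - \frac{\left(U + \left(3 + Z\right)\right) \frac{1}{Z + 0}}{9} = - \frac{\left(3 + U + Z\right) \frac{1}{Z}}{9} = - \frac{\frac{1}{Z} \left(3 + U + Z\right)}{9} = - \frac{3 + U + Z}{9 Z}$)
$M{\left(f,n \right)} = - \frac{3}{4} + \frac{f^{2}}{4}$ ($M{\left(f,n \right)} = \frac{f f - 3}{4} = \frac{f^{2} - 3}{4} = \frac{-3 + f^{2}}{4} = - \frac{3}{4} + \frac{f^{2}}{4}$)
$- M{\left(p{\left(D,4 \right)},-16 \right)} = - (- \frac{3}{4} + \frac{\left(\frac{-3 - 1 - 4}{9 \cdot 4}\right)^{2}}{4}) = - (- \frac{3}{4} + \frac{\left(\frac{1}{9} \cdot \frac{1}{4} \left(-3 - 1 - 4\right)\right)^{2}}{4}) = - (- \frac{3}{4} + \frac{\left(\frac{1}{9} \cdot \frac{1}{4} \left(-8\right)\right)^{2}}{4}) = - (- \frac{3}{4} + \frac{\left(- \frac{2}{9}\right)^{2}}{4}) = - (- \frac{3}{4} + \frac{1}{4} \cdot \frac{4}{81}) = - (- \frac{3}{4} + \frac{1}{81}) = \left(-1\right) \left(- \frac{239}{324}\right) = \frac{239}{324}$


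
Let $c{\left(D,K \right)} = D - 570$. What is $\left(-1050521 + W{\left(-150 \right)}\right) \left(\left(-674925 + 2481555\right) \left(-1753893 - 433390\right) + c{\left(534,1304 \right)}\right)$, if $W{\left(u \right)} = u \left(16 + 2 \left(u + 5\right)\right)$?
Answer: $3988839214370277246$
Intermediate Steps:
$c{\left(D,K \right)} = -570 + D$
$W{\left(u \right)} = u \left(26 + 2 u\right)$ ($W{\left(u \right)} = u \left(16 + 2 \left(5 + u\right)\right) = u \left(16 + \left(10 + 2 u\right)\right) = u \left(26 + 2 u\right)$)
$\left(-1050521 + W{\left(-150 \right)}\right) \left(\left(-674925 + 2481555\right) \left(-1753893 - 433390\right) + c{\left(534,1304 \right)}\right) = \left(-1050521 + 2 \left(-150\right) \left(13 - 150\right)\right) \left(\left(-674925 + 2481555\right) \left(-1753893 - 433390\right) + \left(-570 + 534\right)\right) = \left(-1050521 + 2 \left(-150\right) \left(-137\right)\right) \left(1806630 \left(-2187283\right) - 36\right) = \left(-1050521 + 41100\right) \left(-3951611086290 - 36\right) = \left(-1009421\right) \left(-3951611086326\right) = 3988839214370277246$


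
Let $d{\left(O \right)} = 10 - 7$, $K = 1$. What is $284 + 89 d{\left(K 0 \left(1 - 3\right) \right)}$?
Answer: $551$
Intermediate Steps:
$d{\left(O \right)} = 3$ ($d{\left(O \right)} = 10 - 7 = 3$)
$284 + 89 d{\left(K 0 \left(1 - 3\right) \right)} = 284 + 89 \cdot 3 = 284 + 267 = 551$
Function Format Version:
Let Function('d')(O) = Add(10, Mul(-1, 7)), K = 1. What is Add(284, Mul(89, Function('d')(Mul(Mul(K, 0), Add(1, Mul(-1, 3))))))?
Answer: 551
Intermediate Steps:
Function('d')(O) = 3 (Function('d')(O) = Add(10, -7) = 3)
Add(284, Mul(89, Function('d')(Mul(Mul(K, 0), Add(1, Mul(-1, 3)))))) = Add(284, Mul(89, 3)) = Add(284, 267) = 551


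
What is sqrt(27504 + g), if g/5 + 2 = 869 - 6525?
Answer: I*sqrt(786) ≈ 28.036*I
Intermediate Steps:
g = -28290 (g = -10 + 5*(869 - 6525) = -10 + 5*(-5656) = -10 - 28280 = -28290)
sqrt(27504 + g) = sqrt(27504 - 28290) = sqrt(-786) = I*sqrt(786)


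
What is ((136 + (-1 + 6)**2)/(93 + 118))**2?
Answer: 25921/44521 ≈ 0.58222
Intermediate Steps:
((136 + (-1 + 6)**2)/(93 + 118))**2 = ((136 + 5**2)/211)**2 = ((136 + 25)*(1/211))**2 = (161*(1/211))**2 = (161/211)**2 = 25921/44521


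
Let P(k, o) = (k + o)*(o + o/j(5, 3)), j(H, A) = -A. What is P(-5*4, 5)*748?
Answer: -37400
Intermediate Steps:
P(k, o) = 2*o*(k + o)/3 (P(k, o) = (k + o)*(o + o/((-1*3))) = (k + o)*(o + o/(-3)) = (k + o)*(o + o*(-⅓)) = (k + o)*(o - o/3) = (k + o)*(2*o/3) = 2*o*(k + o)/3)
P(-5*4, 5)*748 = ((⅔)*5*(-5*4 + 5))*748 = ((⅔)*5*(-20 + 5))*748 = ((⅔)*5*(-15))*748 = -50*748 = -37400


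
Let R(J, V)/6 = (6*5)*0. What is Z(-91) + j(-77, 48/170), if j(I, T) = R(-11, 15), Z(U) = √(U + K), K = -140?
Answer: I*√231 ≈ 15.199*I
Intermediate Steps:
Z(U) = √(-140 + U) (Z(U) = √(U - 140) = √(-140 + U))
R(J, V) = 0 (R(J, V) = 6*((6*5)*0) = 6*(30*0) = 6*0 = 0)
j(I, T) = 0
Z(-91) + j(-77, 48/170) = √(-140 - 91) + 0 = √(-231) + 0 = I*√231 + 0 = I*√231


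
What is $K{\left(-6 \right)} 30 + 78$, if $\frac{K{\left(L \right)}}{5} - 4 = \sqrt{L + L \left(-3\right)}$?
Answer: $678 + 300 \sqrt{3} \approx 1197.6$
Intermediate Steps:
$K{\left(L \right)} = 20 + 5 \sqrt{2} \sqrt{- L}$ ($K{\left(L \right)} = 20 + 5 \sqrt{L + L \left(-3\right)} = 20 + 5 \sqrt{L - 3 L} = 20 + 5 \sqrt{- 2 L} = 20 + 5 \sqrt{2} \sqrt{- L}$)
$K{\left(-6 \right)} 30 + 78 = \left(20 + 5 \sqrt{2} \sqrt{\left(-1\right) \left(-6\right)}\right) 30 + 78 = \left(20 + 5 \sqrt{2} \sqrt{6}\right) 30 + 78 = \left(20 + 10 \sqrt{3}\right) 30 + 78 = \left(600 + 300 \sqrt{3}\right) + 78 = 678 + 300 \sqrt{3}$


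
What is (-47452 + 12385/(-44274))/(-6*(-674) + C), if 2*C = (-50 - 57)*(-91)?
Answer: -2100902233/394592025 ≈ -5.3242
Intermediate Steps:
C = 9737/2 (C = ((-50 - 57)*(-91))/2 = (-107*(-91))/2 = (½)*9737 = 9737/2 ≈ 4868.5)
(-47452 + 12385/(-44274))/(-6*(-674) + C) = (-47452 + 12385/(-44274))/(-6*(-674) + 9737/2) = (-47452 + 12385*(-1/44274))/(4044 + 9737/2) = (-47452 - 12385/44274)/(17825/2) = -2100902233/44274*2/17825 = -2100902233/394592025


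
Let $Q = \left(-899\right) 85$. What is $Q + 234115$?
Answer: $157700$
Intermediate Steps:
$Q = -76415$
$Q + 234115 = -76415 + 234115 = 157700$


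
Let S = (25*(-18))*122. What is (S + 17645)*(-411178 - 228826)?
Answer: 23843349020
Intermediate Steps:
S = -54900 (S = -450*122 = -54900)
(S + 17645)*(-411178 - 228826) = (-54900 + 17645)*(-411178 - 228826) = -37255*(-640004) = 23843349020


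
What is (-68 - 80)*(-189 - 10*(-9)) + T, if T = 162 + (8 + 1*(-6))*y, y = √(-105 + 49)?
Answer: 14814 + 4*I*√14 ≈ 14814.0 + 14.967*I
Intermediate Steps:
y = 2*I*√14 (y = √(-56) = 2*I*√14 ≈ 7.4833*I)
T = 162 + 4*I*√14 (T = 162 + (8 + 1*(-6))*(2*I*√14) = 162 + (8 - 6)*(2*I*√14) = 162 + 2*(2*I*√14) = 162 + 4*I*√14 ≈ 162.0 + 14.967*I)
(-68 - 80)*(-189 - 10*(-9)) + T = (-68 - 80)*(-189 - 10*(-9)) + (162 + 4*I*√14) = -148*(-189 + 90) + (162 + 4*I*√14) = -148*(-99) + (162 + 4*I*√14) = 14652 + (162 + 4*I*√14) = 14814 + 4*I*√14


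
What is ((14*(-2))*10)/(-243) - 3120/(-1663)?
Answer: 1223800/404109 ≈ 3.0284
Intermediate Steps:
((14*(-2))*10)/(-243) - 3120/(-1663) = -28*10*(-1/243) - 3120*(-1/1663) = -280*(-1/243) + 3120/1663 = 280/243 + 3120/1663 = 1223800/404109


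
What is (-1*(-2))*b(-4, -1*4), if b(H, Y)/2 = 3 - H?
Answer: 28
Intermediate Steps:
b(H, Y) = 6 - 2*H (b(H, Y) = 2*(3 - H) = 6 - 2*H)
(-1*(-2))*b(-4, -1*4) = (-1*(-2))*(6 - 2*(-4)) = 2*(6 + 8) = 2*14 = 28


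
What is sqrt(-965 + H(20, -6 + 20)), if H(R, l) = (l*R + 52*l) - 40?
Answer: sqrt(3) ≈ 1.7320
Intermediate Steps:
H(R, l) = -40 + 52*l + R*l (H(R, l) = (R*l + 52*l) - 40 = (52*l + R*l) - 40 = -40 + 52*l + R*l)
sqrt(-965 + H(20, -6 + 20)) = sqrt(-965 + (-40 + 52*(-6 + 20) + 20*(-6 + 20))) = sqrt(-965 + (-40 + 52*14 + 20*14)) = sqrt(-965 + (-40 + 728 + 280)) = sqrt(-965 + 968) = sqrt(3)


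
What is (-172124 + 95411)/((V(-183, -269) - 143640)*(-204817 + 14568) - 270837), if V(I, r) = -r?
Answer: -76713/27275918542 ≈ -2.8125e-6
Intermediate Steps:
(-172124 + 95411)/((V(-183, -269) - 143640)*(-204817 + 14568) - 270837) = (-172124 + 95411)/((-1*(-269) - 143640)*(-204817 + 14568) - 270837) = -76713/((269 - 143640)*(-190249) - 270837) = -76713/(-143371*(-190249) - 270837) = -76713/(27276189379 - 270837) = -76713/27275918542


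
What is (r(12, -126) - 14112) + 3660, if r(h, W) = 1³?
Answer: -10451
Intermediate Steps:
r(h, W) = 1
(r(12, -126) - 14112) + 3660 = (1 - 14112) + 3660 = -14111 + 3660 = -10451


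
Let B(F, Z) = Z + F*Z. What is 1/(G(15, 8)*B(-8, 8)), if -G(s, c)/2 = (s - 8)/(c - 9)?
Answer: -1/784 ≈ -0.0012755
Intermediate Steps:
G(s, c) = -2*(-8 + s)/(-9 + c) (G(s, c) = -2*(s - 8)/(c - 9) = -2*(-8 + s)/(-9 + c))
1/(G(15, 8)*B(-8, 8)) = 1/((2*(8 - 1*15)/(-9 + 8))*(8*(1 - 8))) = 1/((2*(8 - 15)/(-1))*(8*(-7))) = 1/((2*(-1)*(-7))*(-56)) = 1/(14*(-56)) = 1/(-784) = -1/784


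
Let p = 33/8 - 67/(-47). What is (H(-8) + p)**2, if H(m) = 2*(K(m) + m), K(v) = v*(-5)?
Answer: 683874801/141376 ≈ 4837.3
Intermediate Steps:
K(v) = -5*v
p = 2087/376 (p = 33*(1/8) - 67*(-1/47) = 33/8 + 67/47 = 2087/376 ≈ 5.5505)
H(m) = -8*m (H(m) = 2*(-5*m + m) = 2*(-4*m) = -8*m)
(H(-8) + p)**2 = (-8*(-8) + 2087/376)**2 = (64 + 2087/376)**2 = (26151/376)**2 = 683874801/141376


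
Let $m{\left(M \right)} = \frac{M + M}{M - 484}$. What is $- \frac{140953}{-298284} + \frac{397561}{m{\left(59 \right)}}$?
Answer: $- \frac{25199534815123}{17598756} \approx -1.4319 \cdot 10^{6}$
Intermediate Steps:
$m{\left(M \right)} = \frac{2 M}{-484 + M}$
$- \frac{140953}{-298284} + \frac{397561}{m{\left(59 \right)}} = - \frac{140953}{-298284} + \frac{397561}{2 \cdot 59 \frac{1}{-484 + 59}} = \left(-140953\right) \left(- \frac{1}{298284}\right) + \frac{397561}{2 \cdot 59 \frac{1}{-425}} = \frac{140953}{298284} + \frac{397561}{2 \cdot 59 \left(- \frac{1}{425}\right)} = \frac{140953}{298284} + \frac{397561}{- \frac{118}{425}} = \frac{140953}{298284} + 397561 \left(- \frac{425}{118}\right) = \frac{140953}{298284} - \frac{168963425}{118} = - \frac{25199534815123}{17598756}$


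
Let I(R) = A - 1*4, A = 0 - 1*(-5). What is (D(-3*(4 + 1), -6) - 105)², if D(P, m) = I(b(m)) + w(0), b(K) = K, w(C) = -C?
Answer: 10816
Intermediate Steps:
A = 5 (A = 0 + 5 = 5)
I(R) = 1 (I(R) = 5 - 1*4 = 5 - 4 = 1)
D(P, m) = 1 (D(P, m) = 1 - 1*0 = 1 + 0 = 1)
(D(-3*(4 + 1), -6) - 105)² = (1 - 105)² = (-104)² = 10816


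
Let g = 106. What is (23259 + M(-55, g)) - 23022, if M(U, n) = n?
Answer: 343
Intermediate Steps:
(23259 + M(-55, g)) - 23022 = (23259 + 106) - 23022 = 23365 - 23022 = 343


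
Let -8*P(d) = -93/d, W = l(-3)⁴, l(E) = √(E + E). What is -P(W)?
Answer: -31/96 ≈ -0.32292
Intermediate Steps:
l(E) = √2*√E (l(E) = √(2*E) = √2*√E)
W = 36 (W = (√2*√(-3))⁴ = (√2*(I*√3))⁴ = (I*√6)⁴ = 36)
P(d) = 93/(8*d) (P(d) = -(-93)/(8*d) = 93/(8*d))
-P(W) = -93/(8*36) = -1*31/96 = -31/96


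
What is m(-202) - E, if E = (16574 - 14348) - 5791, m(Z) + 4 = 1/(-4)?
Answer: 14243/4 ≈ 3560.8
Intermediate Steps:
m(Z) = -17/4 (m(Z) = -4 + 1/(-4) = -4 - ¼ = -17/4)
E = -3565 (E = 2226 - 5791 = -3565)
m(-202) - E = -17/4 - 1*(-3565) = -17/4 + 3565 = 14243/4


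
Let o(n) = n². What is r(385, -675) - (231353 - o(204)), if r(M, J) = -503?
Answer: -190240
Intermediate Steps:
r(385, -675) - (231353 - o(204)) = -503 - (231353 - 1*204²) = -503 - (231353 - 1*41616) = -503 - (231353 - 41616) = -503 - 1*189737 = -503 - 189737 = -190240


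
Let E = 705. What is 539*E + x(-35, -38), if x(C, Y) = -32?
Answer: 379963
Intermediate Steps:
539*E + x(-35, -38) = 539*705 - 32 = 379995 - 32 = 379963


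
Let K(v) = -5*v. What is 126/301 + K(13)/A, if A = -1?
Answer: 2813/43 ≈ 65.419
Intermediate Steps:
126/301 + K(13)/A = 126/301 - 5*13/(-1) = 126*(1/301) - 65*(-1) = 18/43 + 65 = 2813/43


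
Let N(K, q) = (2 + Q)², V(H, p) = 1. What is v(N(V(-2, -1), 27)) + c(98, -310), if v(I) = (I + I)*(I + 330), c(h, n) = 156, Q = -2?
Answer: 156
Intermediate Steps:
N(K, q) = 0 (N(K, q) = (2 - 2)² = 0² = 0)
v(I) = 2*I*(330 + I) (v(I) = (2*I)*(330 + I) = 2*I*(330 + I))
v(N(V(-2, -1), 27)) + c(98, -310) = 2*0*(330 + 0) + 156 = 2*0*330 + 156 = 0 + 156 = 156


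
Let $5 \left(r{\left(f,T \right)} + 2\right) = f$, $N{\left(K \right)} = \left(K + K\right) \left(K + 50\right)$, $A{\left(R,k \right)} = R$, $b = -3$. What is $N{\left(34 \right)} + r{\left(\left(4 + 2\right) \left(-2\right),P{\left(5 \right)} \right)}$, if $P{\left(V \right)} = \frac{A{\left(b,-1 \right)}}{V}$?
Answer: $\frac{28538}{5} \approx 5707.6$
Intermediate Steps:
$N{\left(K \right)} = 2 K \left(50 + K\right)$
$P{\left(V \right)} = - \frac{3}{V}$
$r{\left(f,T \right)} = -2 + \frac{f}{5}$
$N{\left(34 \right)} + r{\left(\left(4 + 2\right) \left(-2\right),P{\left(5 \right)} \right)} = 2 \cdot 34 \left(50 + 34\right) + \left(-2 + \frac{\left(4 + 2\right) \left(-2\right)}{5}\right) = 2 \cdot 34 \cdot 84 + \left(-2 + \frac{6 \left(-2\right)}{5}\right) = 5712 + \left(-2 + \frac{1}{5} \left(-12\right)\right) = 5712 - \frac{22}{5} = \frac{28538}{5}$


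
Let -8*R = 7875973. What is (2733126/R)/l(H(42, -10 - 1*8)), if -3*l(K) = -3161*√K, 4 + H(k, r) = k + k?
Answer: -16398756*√5/124479753265 ≈ -0.00029458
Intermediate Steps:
R = -7875973/8 (R = -⅛*7875973 = -7875973/8 ≈ -9.8450e+5)
H(k, r) = -4 + 2*k (H(k, r) = -4 + (k + k) = -4 + 2*k)
l(K) = 3161*√K/3 (l(K) = -(-3161)*√K/3 = 3161*√K/3)
(2733126/R)/l(H(42, -10 - 1*8)) = (2733126/(-7875973/8))/((3161*√(-4 + 2*42)/3)) = (2733126*(-8/7875973))/((3161*√(-4 + 84)/3)) = -21865008*3*√5/63220/7875973 = -16398756*√5/124479753265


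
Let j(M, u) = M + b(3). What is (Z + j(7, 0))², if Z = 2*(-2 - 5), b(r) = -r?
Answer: 100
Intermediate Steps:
Z = -14 (Z = 2*(-7) = -14)
j(M, u) = -3 + M (j(M, u) = M - 1*3 = M - 3 = -3 + M)
(Z + j(7, 0))² = (-14 + (-3 + 7))² = (-14 + 4)² = (-10)² = 100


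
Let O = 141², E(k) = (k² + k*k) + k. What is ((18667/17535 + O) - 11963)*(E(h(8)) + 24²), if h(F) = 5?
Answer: 87621162907/17535 ≈ 4.9969e+6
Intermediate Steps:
E(k) = k + 2*k² (E(k) = (k² + k²) + k = 2*k² + k = k + 2*k²)
O = 19881
((18667/17535 + O) - 11963)*(E(h(8)) + 24²) = ((18667/17535 + 19881) - 11963)*(5*(1 + 2*5) + 24²) = ((18667*(1/17535) + 19881) - 11963)*(5*(1 + 10) + 576) = ((18667/17535 + 19881) - 11963)*(5*11 + 576) = (348632002/17535 - 11963)*(55 + 576) = (138860797/17535)*631 = 87621162907/17535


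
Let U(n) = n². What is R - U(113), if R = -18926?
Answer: -31695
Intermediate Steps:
R - U(113) = -18926 - 1*113² = -18926 - 1*12769 = -18926 - 12769 = -31695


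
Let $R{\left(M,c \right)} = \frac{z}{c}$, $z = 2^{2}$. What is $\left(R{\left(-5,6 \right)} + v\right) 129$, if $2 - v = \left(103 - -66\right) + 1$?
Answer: $-21586$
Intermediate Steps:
$z = 4$
$R{\left(M,c \right)} = \frac{4}{c}$
$v = -168$ ($v = 2 - \left(\left(103 - -66\right) + 1\right) = 2 - \left(\left(103 + 66\right) + 1\right) = 2 - \left(169 + 1\right) = 2 - 170 = -168$)
$\left(R{\left(-5,6 \right)} + v\right) 129 = \left(\frac{4}{6} - 168\right) 129 = \left(4 \cdot \frac{1}{6} - 168\right) 129 = \left(\frac{2}{3} - 168\right) 129 = \left(- \frac{502}{3}\right) 129 = -21586$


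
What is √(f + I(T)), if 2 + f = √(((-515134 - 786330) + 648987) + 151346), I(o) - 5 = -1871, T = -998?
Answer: √(-1868 + I*√501131) ≈ 8.051 + 43.964*I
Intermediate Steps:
I(o) = -1866 (I(o) = 5 - 1871 = -1866)
f = -2 + I*√501131 (f = -2 + √(((-515134 - 786330) + 648987) + 151346) = -2 + √((-1301464 + 648987) + 151346) = -2 + √(-652477 + 151346) = -2 + √(-501131) = -2 + I*√501131 ≈ -2.0 + 707.91*I)
√(f + I(T)) = √((-2 + I*√501131) - 1866) = √(-1868 + I*√501131)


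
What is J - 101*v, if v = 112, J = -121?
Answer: -11433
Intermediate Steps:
J - 101*v = -121 - 101*112 = -121 - 11312 = -11433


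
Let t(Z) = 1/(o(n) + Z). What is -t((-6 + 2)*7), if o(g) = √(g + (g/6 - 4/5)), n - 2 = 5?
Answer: 840/23299 + √6630/23299 ≈ 0.039548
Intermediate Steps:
n = 7 (n = 2 + 5 = 7)
o(g) = √(-⅘ + 7*g/6) (o(g) = √(g + (g*(⅙) - 4*⅕)) = √(g + (g/6 - ⅘)) = √(g + (-⅘ + g/6)) = √(-⅘ + 7*g/6))
t(Z) = 1/(Z + √6630/30) (t(Z) = 1/(√(-720 + 1050*7)/30 + Z) = 1/(√(-720 + 7350)/30 + Z) = 1/(√6630/30 + Z) = 1/(Z + √6630/30))
-t((-6 + 2)*7) = -30/(√6630 + 30*((-6 + 2)*7)) = -30/(√6630 + 30*(-4*7)) = -30/(√6630 + 30*(-28)) = -30/(√6630 - 840) = -30/(-840 + √6630)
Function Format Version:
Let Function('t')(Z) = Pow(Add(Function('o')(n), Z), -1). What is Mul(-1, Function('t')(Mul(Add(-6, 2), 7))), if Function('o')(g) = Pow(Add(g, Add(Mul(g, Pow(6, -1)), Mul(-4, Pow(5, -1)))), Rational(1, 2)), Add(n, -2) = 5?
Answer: Add(Rational(840, 23299), Mul(Rational(1, 23299), Pow(6630, Rational(1, 2)))) ≈ 0.039548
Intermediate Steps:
n = 7 (n = Add(2, 5) = 7)
Function('o')(g) = Pow(Add(Rational(-4, 5), Mul(Rational(7, 6), g)), Rational(1, 2)) (Function('o')(g) = Pow(Add(g, Add(Mul(g, Rational(1, 6)), Mul(-4, Rational(1, 5)))), Rational(1, 2)) = Pow(Add(g, Add(Mul(Rational(1, 6), g), Rational(-4, 5))), Rational(1, 2)) = Pow(Add(g, Add(Rational(-4, 5), Mul(Rational(1, 6), g))), Rational(1, 2)) = Pow(Add(Rational(-4, 5), Mul(Rational(7, 6), g)), Rational(1, 2)))
Function('t')(Z) = Pow(Add(Z, Mul(Rational(1, 30), Pow(6630, Rational(1, 2)))), -1) (Function('t')(Z) = Pow(Add(Mul(Rational(1, 30), Pow(Add(-720, Mul(1050, 7)), Rational(1, 2))), Z), -1) = Pow(Add(Mul(Rational(1, 30), Pow(Add(-720, 7350), Rational(1, 2))), Z), -1) = Pow(Add(Mul(Rational(1, 30), Pow(6630, Rational(1, 2))), Z), -1) = Pow(Add(Z, Mul(Rational(1, 30), Pow(6630, Rational(1, 2)))), -1))
Mul(-1, Function('t')(Mul(Add(-6, 2), 7))) = Mul(-1, Mul(30, Pow(Add(Pow(6630, Rational(1, 2)), Mul(30, Mul(Add(-6, 2), 7))), -1))) = Mul(-1, Mul(30, Pow(Add(Pow(6630, Rational(1, 2)), Mul(30, Mul(-4, 7))), -1))) = Mul(-1, Mul(30, Pow(Add(Pow(6630, Rational(1, 2)), Mul(30, -28)), -1))) = Mul(-1, Mul(30, Pow(Add(Pow(6630, Rational(1, 2)), -840), -1))) = Mul(-1, Mul(30, Pow(Add(-840, Pow(6630, Rational(1, 2))), -1))) = Mul(-30, Pow(Add(-840, Pow(6630, Rational(1, 2))), -1))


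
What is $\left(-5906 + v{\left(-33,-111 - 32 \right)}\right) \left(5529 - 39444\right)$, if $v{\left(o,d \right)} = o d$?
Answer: $40257105$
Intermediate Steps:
$v{\left(o,d \right)} = d o$
$\left(-5906 + v{\left(-33,-111 - 32 \right)}\right) \left(5529 - 39444\right) = \left(-5906 + \left(-111 - 32\right) \left(-33\right)\right) \left(5529 - 39444\right) = \left(-5906 - -4719\right) \left(-33915\right) = \left(-5906 + 4719\right) \left(-33915\right) = \left(-1187\right) \left(-33915\right) = 40257105$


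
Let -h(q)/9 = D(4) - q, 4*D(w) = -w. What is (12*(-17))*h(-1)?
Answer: 0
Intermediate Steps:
D(w) = -w/4 (D(w) = (-w)/4 = -w/4)
h(q) = 9 + 9*q (h(q) = -9*(-1/4*4 - q) = -9*(-1 - q) = 9 + 9*q)
(12*(-17))*h(-1) = (12*(-17))*(9 + 9*(-1)) = -204*(9 - 9) = -204*0 = 0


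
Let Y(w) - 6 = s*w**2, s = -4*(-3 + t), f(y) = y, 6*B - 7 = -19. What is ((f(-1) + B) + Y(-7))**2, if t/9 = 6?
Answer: 99860049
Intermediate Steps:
B = -2 (B = 7/6 + (1/6)*(-19) = 7/6 - 19/6 = -2)
t = 54 (t = 9*6 = 54)
s = -204 (s = -4*(-3 + 54) = -4*51 = -204)
Y(w) = 6 - 204*w**2
((f(-1) + B) + Y(-7))**2 = ((-1 - 2) + (6 - 204*(-7)**2))**2 = (-3 + (6 - 204*49))**2 = (-3 + (6 - 9996))**2 = (-3 - 9990)**2 = (-9993)**2 = 99860049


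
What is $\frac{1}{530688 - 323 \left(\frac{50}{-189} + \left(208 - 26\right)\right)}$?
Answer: $\frac{189}{89205628} \approx 2.1187 \cdot 10^{-6}$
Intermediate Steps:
$\frac{1}{530688 - 323 \left(\frac{50}{-189} + \left(208 - 26\right)\right)} = \frac{1}{530688 - 323 \left(50 \left(- \frac{1}{189}\right) + \left(208 - 26\right)\right)} = \frac{1}{530688 - 323 \left(- \frac{50}{189} + 182\right)} = \frac{1}{530688 - \frac{11094404}{189}} = \frac{1}{\frac{89205628}{189}} = \frac{189}{89205628}$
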